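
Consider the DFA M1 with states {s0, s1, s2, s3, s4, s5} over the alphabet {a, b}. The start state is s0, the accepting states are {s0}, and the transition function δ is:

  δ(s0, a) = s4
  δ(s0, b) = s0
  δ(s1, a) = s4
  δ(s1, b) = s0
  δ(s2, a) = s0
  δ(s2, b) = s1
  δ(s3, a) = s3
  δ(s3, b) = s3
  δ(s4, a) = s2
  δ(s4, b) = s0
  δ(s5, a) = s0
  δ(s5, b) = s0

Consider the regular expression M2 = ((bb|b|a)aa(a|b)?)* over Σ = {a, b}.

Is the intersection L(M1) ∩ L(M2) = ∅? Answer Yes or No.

No

The empty string ε is accepted by both M1 and M2.
Hence L(M1) ∩ L(M2) ≠ ∅.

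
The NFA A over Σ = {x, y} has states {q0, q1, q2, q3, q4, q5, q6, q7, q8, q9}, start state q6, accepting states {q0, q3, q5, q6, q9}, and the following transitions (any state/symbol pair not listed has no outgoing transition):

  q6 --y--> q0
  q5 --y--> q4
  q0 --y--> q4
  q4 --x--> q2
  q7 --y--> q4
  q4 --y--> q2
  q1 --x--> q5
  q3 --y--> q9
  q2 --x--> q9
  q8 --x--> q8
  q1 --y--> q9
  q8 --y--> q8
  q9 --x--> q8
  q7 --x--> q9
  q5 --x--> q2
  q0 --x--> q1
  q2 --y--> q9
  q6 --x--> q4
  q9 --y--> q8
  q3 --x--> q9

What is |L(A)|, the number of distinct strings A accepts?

The useful subgraph on states {q0, q1, q2, q4, q5, q6, q9} is acyclic, so L(A) is finite; the longest accepting path visits 7 useful states, giving maximum string length 6.
Counting accepting paths from q6 by length: 1 of length 0, 1 of length 1, 6 of length 3, 4 of length 4, 2 of length 5, 4 of length 6. Total 18.

18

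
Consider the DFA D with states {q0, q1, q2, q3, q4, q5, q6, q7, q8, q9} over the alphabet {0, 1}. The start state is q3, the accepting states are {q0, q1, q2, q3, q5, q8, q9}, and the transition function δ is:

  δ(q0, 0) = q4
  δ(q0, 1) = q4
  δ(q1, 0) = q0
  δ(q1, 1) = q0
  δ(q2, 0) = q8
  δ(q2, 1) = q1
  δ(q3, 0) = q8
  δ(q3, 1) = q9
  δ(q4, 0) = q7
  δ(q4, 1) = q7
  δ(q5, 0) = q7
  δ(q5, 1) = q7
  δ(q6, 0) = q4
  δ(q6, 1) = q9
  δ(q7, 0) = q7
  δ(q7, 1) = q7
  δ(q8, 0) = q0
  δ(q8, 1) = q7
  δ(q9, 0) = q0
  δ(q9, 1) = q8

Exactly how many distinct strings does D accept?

The useful subgraph on states {q0, q3, q8, q9} is acyclic, so L(D) is finite; the longest accepting path visits 4 useful states, giving maximum string length 3.
Counting accepting paths from q3 by length: 1 of length 0, 2 of length 1, 3 of length 2, 1 of length 3. Total 7.

7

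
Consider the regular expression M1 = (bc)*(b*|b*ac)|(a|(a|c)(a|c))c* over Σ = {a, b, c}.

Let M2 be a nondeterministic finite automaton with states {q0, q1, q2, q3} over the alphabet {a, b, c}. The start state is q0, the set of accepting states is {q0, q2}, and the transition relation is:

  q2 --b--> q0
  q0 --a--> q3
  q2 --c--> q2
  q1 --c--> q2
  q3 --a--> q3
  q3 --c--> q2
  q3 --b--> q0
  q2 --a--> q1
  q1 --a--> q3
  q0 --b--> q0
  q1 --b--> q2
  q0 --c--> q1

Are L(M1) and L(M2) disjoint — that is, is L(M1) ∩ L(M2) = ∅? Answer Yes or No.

The empty string ε is accepted by both M1 and M2.
Hence L(M1) ∩ L(M2) ≠ ∅.

No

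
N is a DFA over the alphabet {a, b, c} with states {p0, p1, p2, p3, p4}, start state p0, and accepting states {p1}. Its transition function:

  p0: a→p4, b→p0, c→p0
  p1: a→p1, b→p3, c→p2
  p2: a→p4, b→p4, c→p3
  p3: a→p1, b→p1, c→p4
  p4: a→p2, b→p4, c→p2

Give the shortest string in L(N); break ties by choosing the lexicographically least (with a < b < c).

A breadth-first search from p0 reaches an accepting state first via the path p0 → p4 → p2 → p3 → p1 on input aaca.
No string of length < 4 is accepted (BFS exhausts all shorter strings without reaching an accepting state), and aaca is the lexicographically least accepting string of length 4.

aaca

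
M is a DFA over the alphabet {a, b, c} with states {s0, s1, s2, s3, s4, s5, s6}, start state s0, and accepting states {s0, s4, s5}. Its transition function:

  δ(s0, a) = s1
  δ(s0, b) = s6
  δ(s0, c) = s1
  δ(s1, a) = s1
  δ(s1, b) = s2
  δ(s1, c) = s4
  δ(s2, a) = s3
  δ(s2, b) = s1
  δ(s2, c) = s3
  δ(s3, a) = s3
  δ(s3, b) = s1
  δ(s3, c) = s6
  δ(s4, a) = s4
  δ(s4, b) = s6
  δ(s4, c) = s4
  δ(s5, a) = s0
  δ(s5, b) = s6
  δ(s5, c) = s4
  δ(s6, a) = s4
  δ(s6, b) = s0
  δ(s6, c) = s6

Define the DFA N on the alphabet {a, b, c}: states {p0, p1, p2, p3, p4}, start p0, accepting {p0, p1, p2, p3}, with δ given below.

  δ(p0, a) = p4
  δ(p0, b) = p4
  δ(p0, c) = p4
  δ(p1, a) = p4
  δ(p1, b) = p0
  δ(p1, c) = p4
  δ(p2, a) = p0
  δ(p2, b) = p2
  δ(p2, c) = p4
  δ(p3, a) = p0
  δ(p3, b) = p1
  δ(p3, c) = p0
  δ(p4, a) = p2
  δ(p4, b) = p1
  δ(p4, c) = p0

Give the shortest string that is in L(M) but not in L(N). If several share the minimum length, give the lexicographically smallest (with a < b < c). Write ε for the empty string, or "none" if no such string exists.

aac

The string aac is accepted by M but not by N.
No shorter string lies in the difference, and aac is the lexicographically first length-3 string in L(M) \ L(N).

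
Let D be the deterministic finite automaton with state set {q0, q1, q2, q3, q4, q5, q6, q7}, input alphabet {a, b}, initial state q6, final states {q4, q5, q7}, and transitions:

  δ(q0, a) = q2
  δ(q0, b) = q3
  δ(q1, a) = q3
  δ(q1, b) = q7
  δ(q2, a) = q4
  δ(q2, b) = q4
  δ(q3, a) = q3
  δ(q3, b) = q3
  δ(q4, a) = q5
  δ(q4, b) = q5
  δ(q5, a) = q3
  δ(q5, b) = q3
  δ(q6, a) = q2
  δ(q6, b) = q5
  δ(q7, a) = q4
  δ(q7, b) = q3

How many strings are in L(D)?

7

The useful subgraph on states {q2, q4, q5, q6} is acyclic, so L(D) is finite; the longest accepting path visits 4 useful states, giving maximum string length 3.
Counting accepting paths from q6 by length: 1 of length 1, 2 of length 2, 4 of length 3. Total 7.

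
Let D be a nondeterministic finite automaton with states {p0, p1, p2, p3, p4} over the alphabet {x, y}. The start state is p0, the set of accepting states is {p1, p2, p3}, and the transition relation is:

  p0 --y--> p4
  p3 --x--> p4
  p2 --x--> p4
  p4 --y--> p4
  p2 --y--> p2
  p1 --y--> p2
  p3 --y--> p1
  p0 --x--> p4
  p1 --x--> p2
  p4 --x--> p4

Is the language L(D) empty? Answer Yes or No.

Yes

The states reachable from the start state are {p0, p4}.
None of the accepting states {p1, p2, p3} is reachable, so no string is accepted and L(D) = ∅.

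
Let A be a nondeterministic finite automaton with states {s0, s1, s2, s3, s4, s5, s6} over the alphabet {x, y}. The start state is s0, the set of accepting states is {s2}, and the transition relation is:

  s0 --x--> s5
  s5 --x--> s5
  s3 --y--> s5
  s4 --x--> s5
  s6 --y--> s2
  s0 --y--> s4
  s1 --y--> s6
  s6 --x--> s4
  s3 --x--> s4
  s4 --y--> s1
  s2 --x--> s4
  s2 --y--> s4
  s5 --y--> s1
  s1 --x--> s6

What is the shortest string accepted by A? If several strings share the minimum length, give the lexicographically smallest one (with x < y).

xyxy

A breadth-first search from s0 reaches an accepting state first via the path s0 → s5 → s1 → s6 → s2 on input xyxy.
No string of length < 4 is accepted (BFS exhausts all shorter strings without reaching an accepting state), and xyxy is the lexicographically least accepting string of length 4.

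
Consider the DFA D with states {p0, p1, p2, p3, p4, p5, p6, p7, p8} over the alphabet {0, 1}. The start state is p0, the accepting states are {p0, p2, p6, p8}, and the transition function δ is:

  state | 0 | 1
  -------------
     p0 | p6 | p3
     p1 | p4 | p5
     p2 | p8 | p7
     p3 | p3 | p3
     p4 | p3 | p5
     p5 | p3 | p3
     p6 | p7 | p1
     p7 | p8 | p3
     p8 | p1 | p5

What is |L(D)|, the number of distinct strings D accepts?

3

The useful subgraph on states {p0, p6, p7, p8} is acyclic, so L(D) is finite; the longest accepting path visits 4 useful states, giving maximum string length 3.
Counting accepting paths from p0 by length: 1 of length 0, 1 of length 1, 1 of length 3. Total 3.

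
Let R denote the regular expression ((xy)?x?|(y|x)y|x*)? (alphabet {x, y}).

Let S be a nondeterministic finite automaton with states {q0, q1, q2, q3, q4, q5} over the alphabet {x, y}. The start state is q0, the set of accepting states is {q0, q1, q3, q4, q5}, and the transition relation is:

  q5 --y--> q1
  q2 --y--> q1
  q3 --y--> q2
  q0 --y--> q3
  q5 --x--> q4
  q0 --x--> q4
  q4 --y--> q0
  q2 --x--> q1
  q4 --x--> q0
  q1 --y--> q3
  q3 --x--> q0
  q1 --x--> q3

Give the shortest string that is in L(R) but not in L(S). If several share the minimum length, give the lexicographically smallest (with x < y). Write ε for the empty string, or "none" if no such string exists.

The string yy is accepted by R but not by S.
No shorter string lies in the difference, and yy is the lexicographically first length-2 string in L(R) \ L(S).

yy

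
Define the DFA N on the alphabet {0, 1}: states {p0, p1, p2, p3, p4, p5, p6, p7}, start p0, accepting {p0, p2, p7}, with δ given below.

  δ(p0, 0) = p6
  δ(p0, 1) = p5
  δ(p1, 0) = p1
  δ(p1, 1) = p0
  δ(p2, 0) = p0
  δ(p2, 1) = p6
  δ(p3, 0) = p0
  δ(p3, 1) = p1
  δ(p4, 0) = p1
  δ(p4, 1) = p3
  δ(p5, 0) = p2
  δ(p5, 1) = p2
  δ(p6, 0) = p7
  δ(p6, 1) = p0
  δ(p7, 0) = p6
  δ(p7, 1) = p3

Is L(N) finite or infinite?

State p0 is reachable from the start and can reach an accepting state, and it lies on the cycle p0 → p5 → p2 → p0.
Traversing that cycle any number of times yields accepted strings of unbounded length, so the language is infinite.

infinite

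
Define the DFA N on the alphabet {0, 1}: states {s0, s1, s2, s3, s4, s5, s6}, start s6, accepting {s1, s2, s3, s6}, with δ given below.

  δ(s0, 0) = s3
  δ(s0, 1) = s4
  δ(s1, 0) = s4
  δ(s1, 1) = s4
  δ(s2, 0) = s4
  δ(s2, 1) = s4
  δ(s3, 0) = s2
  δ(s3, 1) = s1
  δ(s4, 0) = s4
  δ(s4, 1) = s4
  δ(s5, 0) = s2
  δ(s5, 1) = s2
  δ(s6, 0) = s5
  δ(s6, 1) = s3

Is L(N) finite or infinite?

finite

The useful states (reachable from s6 and able to reach an accepting state) are {s1, s2, s3, s5, s6}.
Restricted to these states the transition graph has no cycle, so every accepting path has bounded length and L is finite.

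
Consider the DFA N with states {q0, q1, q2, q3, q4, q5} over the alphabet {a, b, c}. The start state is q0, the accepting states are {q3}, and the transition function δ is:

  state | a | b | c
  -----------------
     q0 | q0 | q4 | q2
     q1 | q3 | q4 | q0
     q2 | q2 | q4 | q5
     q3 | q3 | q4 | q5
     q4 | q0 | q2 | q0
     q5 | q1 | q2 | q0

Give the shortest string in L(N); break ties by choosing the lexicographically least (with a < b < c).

A breadth-first search from q0 reaches an accepting state first via the path q0 → q2 → q5 → q1 → q3 on input ccaa.
No string of length < 4 is accepted (BFS exhausts all shorter strings without reaching an accepting state), and ccaa is the lexicographically least accepting string of length 4.

ccaa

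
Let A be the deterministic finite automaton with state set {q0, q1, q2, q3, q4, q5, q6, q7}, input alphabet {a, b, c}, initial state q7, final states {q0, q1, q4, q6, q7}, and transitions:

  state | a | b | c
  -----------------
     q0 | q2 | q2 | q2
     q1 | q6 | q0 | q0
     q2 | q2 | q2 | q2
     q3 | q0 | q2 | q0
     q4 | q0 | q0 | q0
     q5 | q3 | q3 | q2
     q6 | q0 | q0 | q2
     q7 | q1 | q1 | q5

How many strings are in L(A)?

17

The useful subgraph on states {q0, q1, q3, q5, q6, q7} is acyclic, so L(A) is finite; the longest accepting path visits 4 useful states, giving maximum string length 3.
Counting accepting paths from q7 by length: 1 of length 0, 2 of length 1, 6 of length 2, 8 of length 3. Total 17.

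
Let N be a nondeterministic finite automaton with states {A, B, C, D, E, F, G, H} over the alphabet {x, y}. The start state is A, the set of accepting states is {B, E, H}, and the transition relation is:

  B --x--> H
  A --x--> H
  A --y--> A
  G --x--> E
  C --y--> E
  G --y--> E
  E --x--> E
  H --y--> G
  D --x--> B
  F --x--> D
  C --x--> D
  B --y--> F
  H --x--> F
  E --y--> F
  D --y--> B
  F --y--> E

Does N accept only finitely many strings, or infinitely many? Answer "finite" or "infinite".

State A is reachable from the start and can reach an accepting state, and it lies on the cycle A → A.
Traversing that cycle any number of times yields accepted strings of unbounded length, so the language is infinite.

infinite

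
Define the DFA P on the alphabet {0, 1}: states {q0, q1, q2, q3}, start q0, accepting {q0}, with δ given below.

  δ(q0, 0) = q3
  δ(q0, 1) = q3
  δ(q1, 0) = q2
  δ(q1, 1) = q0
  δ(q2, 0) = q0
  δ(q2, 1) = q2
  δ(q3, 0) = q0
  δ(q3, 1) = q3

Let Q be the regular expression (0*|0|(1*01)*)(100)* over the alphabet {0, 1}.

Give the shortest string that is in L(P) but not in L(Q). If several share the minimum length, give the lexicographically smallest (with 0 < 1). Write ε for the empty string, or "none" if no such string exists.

10

The string 10 is accepted by P but not by Q.
No shorter string lies in the difference, and 10 is the lexicographically first length-2 string in L(P) \ L(Q).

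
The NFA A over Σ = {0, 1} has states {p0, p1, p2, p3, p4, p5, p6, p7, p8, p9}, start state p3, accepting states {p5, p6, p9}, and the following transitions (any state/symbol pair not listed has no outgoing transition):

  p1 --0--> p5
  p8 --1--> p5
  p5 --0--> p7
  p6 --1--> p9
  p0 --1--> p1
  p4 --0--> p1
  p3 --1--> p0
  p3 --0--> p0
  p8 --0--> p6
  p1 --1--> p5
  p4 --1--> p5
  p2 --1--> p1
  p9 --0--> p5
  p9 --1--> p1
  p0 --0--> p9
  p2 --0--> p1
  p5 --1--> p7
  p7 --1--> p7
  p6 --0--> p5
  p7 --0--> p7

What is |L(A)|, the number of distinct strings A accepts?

The useful subgraph on states {p0, p1, p3, p5, p9} is acyclic, so L(A) is finite; the longest accepting path visits 5 useful states, giving maximum string length 4.
Counting accepting paths from p3 by length: 2 of length 2, 6 of length 3, 4 of length 4. Total 12.

12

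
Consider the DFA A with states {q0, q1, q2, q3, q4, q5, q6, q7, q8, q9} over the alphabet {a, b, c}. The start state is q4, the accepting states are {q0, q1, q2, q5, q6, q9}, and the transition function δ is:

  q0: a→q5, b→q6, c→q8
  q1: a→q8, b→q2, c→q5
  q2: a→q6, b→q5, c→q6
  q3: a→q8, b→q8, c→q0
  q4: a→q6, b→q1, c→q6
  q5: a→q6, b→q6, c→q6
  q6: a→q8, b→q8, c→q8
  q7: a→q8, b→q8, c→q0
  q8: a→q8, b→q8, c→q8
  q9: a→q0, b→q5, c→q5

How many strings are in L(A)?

14

The useful subgraph on states {q1, q2, q4, q5, q6} is acyclic, so L(A) is finite; the longest accepting path visits 5 useful states, giving maximum string length 4.
Counting accepting paths from q4 by length: 3 of length 1, 2 of length 2, 6 of length 3, 3 of length 4. Total 14.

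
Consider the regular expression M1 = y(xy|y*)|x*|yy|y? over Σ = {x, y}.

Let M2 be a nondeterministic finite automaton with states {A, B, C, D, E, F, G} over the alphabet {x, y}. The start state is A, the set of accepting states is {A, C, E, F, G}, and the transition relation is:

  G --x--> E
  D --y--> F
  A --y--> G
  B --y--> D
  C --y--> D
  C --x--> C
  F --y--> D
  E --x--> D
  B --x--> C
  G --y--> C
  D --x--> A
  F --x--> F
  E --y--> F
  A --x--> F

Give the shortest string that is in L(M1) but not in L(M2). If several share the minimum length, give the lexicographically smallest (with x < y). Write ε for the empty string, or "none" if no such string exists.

yyy

The string yyy is accepted by M1 but not by M2.
No shorter string lies in the difference, and yyy is the lexicographically first length-3 string in L(M1) \ L(M2).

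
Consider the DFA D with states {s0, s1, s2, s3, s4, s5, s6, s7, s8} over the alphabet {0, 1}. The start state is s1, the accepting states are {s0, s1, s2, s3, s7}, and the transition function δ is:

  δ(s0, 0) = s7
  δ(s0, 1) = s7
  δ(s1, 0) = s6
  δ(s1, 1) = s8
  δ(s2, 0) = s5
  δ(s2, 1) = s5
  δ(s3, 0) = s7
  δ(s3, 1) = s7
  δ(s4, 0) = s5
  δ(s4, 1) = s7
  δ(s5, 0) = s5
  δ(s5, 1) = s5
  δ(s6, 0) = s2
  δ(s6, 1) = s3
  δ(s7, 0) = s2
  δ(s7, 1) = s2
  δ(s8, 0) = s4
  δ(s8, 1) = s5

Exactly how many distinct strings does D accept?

The useful subgraph on states {s1, s2, s3, s4, s6, s7, s8} is acyclic, so L(D) is finite; the longest accepting path visits 5 useful states, giving maximum string length 4.
Counting accepting paths from s1 by length: 1 of length 0, 2 of length 2, 3 of length 3, 6 of length 4. Total 12.

12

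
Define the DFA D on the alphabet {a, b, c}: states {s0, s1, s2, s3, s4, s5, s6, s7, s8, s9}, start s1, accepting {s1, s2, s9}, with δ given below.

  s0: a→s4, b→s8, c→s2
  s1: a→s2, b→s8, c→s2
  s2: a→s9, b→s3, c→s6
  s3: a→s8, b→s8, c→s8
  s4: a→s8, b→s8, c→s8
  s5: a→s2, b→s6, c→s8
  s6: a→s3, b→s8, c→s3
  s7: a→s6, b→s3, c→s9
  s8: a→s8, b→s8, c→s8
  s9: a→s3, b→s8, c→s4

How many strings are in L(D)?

5

The useful subgraph on states {s1, s2, s9} is acyclic, so L(D) is finite; the longest accepting path visits 3 useful states, giving maximum string length 2.
Counting accepting paths from s1 by length: 1 of length 0, 2 of length 1, 2 of length 2. Total 5.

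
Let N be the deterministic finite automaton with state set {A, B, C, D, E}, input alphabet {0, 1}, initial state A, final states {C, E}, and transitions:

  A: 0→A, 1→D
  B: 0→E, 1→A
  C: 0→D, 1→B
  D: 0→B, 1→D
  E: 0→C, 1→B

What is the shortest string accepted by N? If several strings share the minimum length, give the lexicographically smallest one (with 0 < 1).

100

A breadth-first search from A reaches an accepting state first via the path A → D → B → E on input 100.
No string of length < 3 is accepted (BFS exhausts all shorter strings without reaching an accepting state), and 100 is the lexicographically least accepting string of length 3.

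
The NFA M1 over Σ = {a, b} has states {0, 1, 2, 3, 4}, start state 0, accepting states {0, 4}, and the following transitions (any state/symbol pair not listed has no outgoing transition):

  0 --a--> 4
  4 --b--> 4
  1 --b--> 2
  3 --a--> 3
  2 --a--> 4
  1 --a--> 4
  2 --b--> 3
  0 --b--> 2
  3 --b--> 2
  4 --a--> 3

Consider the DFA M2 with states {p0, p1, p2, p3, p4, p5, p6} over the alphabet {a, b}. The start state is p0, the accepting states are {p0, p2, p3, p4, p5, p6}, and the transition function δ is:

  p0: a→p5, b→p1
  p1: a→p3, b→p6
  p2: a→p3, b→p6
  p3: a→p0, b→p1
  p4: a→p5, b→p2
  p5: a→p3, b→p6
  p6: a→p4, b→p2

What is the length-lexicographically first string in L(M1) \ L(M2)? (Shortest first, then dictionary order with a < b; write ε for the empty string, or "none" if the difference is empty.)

bab

The string bab is accepted by M1 but not by M2.
No shorter string lies in the difference, and bab is the lexicographically first length-3 string in L(M1) \ L(M2).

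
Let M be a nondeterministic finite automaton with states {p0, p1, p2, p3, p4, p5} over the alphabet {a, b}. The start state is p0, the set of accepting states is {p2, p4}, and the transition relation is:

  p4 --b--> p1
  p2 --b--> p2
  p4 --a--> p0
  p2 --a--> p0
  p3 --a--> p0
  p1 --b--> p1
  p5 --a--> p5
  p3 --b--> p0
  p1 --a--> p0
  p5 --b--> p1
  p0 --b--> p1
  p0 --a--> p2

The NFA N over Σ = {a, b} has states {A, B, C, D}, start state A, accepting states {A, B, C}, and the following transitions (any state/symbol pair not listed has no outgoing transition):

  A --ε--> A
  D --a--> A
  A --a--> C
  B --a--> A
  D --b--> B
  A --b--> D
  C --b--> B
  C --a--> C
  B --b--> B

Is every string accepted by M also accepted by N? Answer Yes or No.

Yes

Exploring the product automaton M × N from the start pair (p0, A), following both machines on each input symbol, reaches 6 state pairs: (p0, A), (p2, C), (p1, D), (p0, C), (p2, B), (p1, B).
M accepts in {p2, p4} and N accepts in {A, B, C}. The reachable pairs whose M-component is accepting are (p2, C), (p2, B); in each of them the N-component is accepting too, so the product for L(M) \ L(N) (M-component accepting, N-component rejecting) has no reachable accepting pair and the difference is empty.
Hence every string in L(M) is also in L(N).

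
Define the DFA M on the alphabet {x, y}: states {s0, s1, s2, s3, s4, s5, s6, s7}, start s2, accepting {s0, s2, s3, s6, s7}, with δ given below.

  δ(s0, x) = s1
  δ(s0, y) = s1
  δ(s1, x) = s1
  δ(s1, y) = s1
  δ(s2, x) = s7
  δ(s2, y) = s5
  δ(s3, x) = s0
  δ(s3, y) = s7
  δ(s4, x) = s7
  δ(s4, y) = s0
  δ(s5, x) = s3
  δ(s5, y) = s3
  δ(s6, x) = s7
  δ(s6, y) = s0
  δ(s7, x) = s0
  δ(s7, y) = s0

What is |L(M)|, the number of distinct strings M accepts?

The useful subgraph on states {s0, s2, s3, s5, s7} is acyclic, so L(M) is finite; the longest accepting path visits 5 useful states, giving maximum string length 4.
Counting accepting paths from s2 by length: 1 of length 0, 1 of length 1, 4 of length 2, 4 of length 3, 4 of length 4. Total 14.

14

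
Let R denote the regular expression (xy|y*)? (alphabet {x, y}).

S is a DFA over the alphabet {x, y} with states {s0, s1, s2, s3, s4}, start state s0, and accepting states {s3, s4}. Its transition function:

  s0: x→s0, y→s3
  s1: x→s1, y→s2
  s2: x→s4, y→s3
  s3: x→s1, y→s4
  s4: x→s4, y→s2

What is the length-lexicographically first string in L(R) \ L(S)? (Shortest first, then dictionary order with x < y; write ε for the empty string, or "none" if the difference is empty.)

The empty string ε is accepted by R but not by S.
Since ε is the unique shortest string, it is the required witness.

ε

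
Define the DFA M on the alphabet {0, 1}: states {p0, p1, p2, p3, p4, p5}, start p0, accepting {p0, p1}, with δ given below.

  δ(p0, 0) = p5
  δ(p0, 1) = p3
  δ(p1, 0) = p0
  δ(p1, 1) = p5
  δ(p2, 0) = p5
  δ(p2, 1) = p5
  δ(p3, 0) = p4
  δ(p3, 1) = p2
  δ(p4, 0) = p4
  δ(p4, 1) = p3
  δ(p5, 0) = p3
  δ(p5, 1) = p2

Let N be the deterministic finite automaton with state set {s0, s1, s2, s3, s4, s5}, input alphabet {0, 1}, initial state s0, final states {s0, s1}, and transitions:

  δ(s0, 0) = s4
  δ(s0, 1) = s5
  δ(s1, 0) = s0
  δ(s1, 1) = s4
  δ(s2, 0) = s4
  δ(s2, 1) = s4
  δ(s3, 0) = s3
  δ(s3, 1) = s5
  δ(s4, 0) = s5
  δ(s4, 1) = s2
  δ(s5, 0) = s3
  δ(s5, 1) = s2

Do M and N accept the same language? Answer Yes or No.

Yes

Exploring the product automaton M × N from the start pair (p0, s0), following both machines on each input symbol, reaches 5 state pairs: (p0, s0), (p5, s4), (p3, s5), (p2, s2), (p4, s3).
M accepts in {p0, p1} and N accepts in {s0, s1}. In every reachable pair the two components are either both accepting — (p0, s0) — or both non-accepting, so no string is accepted by exactly one of the machines: L(M) \ L(N) and L(N) \ L(M) are both empty.
Hence every string is accepted by M iff it is accepted by N, and the two languages coincide.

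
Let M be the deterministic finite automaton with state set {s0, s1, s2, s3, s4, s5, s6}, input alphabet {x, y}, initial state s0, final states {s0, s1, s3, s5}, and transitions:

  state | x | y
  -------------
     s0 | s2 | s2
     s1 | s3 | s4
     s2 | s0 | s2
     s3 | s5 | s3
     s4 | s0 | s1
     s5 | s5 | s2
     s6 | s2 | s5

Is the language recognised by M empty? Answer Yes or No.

No

The empty string ε is accepted: the run s0 ends in the accepting state s0.
Since at least one string is accepted, L(M) is not empty.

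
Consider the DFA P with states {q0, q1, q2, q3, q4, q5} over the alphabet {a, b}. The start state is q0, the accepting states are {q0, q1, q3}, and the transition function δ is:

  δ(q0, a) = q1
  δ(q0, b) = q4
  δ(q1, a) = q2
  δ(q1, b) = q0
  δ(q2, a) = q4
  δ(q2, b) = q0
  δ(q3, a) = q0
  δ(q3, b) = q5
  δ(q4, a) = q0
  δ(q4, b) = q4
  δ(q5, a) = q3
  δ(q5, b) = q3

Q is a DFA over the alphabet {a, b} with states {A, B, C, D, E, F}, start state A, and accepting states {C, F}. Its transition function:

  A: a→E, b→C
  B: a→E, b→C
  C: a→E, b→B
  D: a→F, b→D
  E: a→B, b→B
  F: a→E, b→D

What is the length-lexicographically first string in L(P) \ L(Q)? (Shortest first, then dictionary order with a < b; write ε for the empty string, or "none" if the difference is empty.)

The empty string ε is accepted by P but not by Q.
Since ε is the unique shortest string, it is the required witness.

ε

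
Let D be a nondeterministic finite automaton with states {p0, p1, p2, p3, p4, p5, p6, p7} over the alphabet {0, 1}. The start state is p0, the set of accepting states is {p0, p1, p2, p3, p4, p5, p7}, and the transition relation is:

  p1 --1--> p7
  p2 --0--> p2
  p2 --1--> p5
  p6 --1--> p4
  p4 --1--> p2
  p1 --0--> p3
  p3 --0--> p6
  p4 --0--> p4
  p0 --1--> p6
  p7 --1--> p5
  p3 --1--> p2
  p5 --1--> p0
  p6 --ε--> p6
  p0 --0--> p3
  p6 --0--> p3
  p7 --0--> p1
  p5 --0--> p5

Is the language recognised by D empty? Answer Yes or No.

No

The empty string ε is accepted: the run p0 ends in the accepting state p0.
Since at least one string is accepted, L(D) is not empty.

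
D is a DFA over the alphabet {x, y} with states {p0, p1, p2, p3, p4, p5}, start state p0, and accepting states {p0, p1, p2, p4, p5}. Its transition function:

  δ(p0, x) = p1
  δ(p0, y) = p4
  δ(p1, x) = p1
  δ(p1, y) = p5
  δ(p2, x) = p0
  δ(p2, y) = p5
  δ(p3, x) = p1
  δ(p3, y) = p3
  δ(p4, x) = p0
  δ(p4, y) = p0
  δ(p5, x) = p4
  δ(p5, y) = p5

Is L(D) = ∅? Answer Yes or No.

The empty string ε is accepted: the run p0 ends in the accepting state p0.
Since at least one string is accepted, L(D) is not empty.

No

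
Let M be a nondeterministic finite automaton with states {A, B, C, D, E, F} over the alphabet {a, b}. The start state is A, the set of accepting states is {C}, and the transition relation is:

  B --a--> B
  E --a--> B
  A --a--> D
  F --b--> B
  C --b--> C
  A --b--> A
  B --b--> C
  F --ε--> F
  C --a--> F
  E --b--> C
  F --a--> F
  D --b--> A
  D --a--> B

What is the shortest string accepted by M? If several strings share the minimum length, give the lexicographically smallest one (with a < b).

aab

A breadth-first search from A reaches an accepting state first via the path A → D → B → C on input aab.
No string of length < 3 is accepted (BFS exhausts all shorter strings without reaching an accepting state), and aab is the lexicographically least accepting string of length 3.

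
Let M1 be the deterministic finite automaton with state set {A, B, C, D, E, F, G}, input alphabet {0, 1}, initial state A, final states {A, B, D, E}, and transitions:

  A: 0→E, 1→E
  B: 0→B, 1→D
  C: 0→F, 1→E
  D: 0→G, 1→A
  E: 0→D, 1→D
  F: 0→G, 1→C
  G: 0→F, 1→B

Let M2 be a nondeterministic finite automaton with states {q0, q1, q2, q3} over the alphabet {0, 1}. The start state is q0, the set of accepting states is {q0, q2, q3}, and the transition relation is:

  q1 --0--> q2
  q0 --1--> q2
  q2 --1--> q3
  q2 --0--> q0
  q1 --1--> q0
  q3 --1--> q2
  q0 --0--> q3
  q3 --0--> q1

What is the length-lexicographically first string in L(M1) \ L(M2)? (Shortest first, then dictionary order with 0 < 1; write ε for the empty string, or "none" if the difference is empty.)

The string 00 is accepted by M1 but not by M2.
No shorter string lies in the difference, and 00 is the lexicographically first length-2 string in L(M1) \ L(M2).

00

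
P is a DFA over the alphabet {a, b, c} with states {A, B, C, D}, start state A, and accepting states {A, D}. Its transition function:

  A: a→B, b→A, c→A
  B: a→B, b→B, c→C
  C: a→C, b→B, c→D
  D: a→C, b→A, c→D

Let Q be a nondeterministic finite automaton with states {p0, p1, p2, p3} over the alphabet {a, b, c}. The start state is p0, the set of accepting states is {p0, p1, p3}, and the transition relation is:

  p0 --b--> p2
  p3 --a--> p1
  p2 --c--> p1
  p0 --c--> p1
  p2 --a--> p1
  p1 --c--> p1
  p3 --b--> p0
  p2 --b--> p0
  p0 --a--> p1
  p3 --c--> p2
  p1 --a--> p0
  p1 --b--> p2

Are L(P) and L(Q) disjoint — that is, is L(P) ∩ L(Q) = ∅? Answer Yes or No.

The empty string ε is accepted by both P and Q.
Hence L(P) ∩ L(Q) ≠ ∅.

No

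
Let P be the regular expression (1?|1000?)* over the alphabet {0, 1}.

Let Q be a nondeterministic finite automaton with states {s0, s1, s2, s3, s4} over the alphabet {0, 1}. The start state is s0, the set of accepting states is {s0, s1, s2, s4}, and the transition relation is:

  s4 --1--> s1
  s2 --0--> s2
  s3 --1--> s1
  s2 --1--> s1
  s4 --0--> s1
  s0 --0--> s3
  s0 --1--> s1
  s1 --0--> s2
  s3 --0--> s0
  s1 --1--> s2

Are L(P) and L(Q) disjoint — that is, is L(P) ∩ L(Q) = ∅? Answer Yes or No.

The empty string ε is accepted by both P and Q.
Hence L(P) ∩ L(Q) ≠ ∅.

No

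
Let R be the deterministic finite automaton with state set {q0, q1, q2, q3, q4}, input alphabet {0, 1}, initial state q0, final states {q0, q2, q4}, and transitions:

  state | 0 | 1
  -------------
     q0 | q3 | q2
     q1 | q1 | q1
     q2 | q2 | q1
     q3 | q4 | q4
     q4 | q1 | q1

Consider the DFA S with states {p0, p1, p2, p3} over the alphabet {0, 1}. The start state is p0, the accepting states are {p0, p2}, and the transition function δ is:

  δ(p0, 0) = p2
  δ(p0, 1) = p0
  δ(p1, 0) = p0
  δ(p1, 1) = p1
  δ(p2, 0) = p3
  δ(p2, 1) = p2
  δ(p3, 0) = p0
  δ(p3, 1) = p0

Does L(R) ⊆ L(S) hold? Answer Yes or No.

No

The string 00 is in L(R) but not in L(S).
So L(R) ⊄ L(S).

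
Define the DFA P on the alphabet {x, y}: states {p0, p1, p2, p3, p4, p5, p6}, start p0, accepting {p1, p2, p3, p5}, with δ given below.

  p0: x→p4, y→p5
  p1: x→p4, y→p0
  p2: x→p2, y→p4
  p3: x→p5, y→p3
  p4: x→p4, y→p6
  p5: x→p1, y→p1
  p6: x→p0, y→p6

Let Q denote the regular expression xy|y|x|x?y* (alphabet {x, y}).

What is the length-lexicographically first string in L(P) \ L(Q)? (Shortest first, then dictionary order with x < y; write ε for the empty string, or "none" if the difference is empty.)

The string yx is accepted by P but not by Q.
No shorter string lies in the difference, and yx is the lexicographically first length-2 string in L(P) \ L(Q).

yx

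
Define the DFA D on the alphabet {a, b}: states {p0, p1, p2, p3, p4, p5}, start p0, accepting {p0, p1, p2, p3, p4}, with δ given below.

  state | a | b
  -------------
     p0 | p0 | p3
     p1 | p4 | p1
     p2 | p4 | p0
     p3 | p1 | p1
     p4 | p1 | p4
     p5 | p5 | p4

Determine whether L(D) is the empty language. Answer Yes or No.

No

The empty string ε is accepted: the run p0 ends in the accepting state p0.
Since at least one string is accepted, L(D) is not empty.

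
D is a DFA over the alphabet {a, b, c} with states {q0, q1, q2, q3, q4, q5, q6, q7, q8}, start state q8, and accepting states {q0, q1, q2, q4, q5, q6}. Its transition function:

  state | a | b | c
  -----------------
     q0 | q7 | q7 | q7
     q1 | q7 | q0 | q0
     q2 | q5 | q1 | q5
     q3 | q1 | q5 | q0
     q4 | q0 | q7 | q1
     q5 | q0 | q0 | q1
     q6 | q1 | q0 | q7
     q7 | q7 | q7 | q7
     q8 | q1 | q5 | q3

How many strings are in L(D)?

19

The useful subgraph on states {q0, q1, q3, q5, q8} is acyclic, so L(D) is finite; the longest accepting path visits 5 useful states, giving maximum string length 4.
Counting accepting paths from q8 by length: 2 of length 1, 8 of length 2, 7 of length 3, 2 of length 4. Total 19.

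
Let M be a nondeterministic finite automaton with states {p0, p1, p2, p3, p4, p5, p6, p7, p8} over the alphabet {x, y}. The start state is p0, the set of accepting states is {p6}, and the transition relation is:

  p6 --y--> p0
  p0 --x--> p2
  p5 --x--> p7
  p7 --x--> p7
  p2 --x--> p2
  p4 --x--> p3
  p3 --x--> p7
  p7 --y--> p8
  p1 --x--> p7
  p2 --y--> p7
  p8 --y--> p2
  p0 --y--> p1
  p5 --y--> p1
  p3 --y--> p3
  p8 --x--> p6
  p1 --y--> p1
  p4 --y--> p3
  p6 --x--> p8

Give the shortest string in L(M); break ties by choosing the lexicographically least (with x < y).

xyyx

A breadth-first search from p0 reaches an accepting state first via the path p0 → p2 → p7 → p8 → p6 on input xyyx.
No string of length < 4 is accepted (BFS exhausts all shorter strings without reaching an accepting state), and xyyx is the lexicographically least accepting string of length 4.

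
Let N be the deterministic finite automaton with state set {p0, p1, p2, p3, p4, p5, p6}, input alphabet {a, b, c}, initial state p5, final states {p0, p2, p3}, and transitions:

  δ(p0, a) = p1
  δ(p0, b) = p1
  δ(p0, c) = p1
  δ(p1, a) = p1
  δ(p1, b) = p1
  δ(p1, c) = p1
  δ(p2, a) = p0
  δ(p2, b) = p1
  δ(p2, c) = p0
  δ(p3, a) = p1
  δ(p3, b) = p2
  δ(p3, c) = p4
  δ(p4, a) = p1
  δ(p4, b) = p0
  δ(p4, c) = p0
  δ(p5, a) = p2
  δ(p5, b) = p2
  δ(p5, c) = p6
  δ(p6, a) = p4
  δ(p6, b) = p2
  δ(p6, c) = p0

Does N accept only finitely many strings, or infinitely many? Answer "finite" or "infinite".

finite

The useful states (reachable from p5 and able to reach an accepting state) are {p0, p2, p4, p5, p6}.
Restricted to these states the transition graph has no cycle, so every accepting path has bounded length and L is finite.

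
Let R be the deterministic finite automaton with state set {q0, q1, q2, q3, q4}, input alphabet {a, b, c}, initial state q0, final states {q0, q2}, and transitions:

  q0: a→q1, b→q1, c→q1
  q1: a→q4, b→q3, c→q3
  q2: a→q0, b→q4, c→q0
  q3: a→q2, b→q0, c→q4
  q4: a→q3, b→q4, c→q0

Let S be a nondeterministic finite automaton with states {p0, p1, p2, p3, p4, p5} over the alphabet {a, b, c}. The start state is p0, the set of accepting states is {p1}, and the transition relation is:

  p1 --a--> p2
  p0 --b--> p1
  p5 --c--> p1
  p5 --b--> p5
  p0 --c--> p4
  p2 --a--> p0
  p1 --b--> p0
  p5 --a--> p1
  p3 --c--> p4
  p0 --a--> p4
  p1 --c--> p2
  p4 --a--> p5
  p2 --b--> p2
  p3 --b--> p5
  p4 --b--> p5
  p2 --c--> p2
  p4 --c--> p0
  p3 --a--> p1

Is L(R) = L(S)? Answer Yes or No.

No

The empty string ε is accepted by R but rejected by S.
So L(R) ≠ L(S).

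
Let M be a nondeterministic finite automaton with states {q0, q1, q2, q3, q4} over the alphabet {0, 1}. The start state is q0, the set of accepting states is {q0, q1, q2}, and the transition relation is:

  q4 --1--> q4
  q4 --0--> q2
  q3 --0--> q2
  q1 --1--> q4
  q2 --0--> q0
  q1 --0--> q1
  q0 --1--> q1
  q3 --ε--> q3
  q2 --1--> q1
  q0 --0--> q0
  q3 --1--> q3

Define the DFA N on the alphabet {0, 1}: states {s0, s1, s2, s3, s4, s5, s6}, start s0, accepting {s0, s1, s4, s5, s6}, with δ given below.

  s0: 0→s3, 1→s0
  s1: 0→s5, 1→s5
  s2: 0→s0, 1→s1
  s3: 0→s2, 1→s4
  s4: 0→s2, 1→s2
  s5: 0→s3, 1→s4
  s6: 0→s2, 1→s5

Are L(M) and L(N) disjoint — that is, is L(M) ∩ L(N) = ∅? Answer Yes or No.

No

The empty string ε is accepted by both M and N.
Hence L(M) ∩ L(N) ≠ ∅.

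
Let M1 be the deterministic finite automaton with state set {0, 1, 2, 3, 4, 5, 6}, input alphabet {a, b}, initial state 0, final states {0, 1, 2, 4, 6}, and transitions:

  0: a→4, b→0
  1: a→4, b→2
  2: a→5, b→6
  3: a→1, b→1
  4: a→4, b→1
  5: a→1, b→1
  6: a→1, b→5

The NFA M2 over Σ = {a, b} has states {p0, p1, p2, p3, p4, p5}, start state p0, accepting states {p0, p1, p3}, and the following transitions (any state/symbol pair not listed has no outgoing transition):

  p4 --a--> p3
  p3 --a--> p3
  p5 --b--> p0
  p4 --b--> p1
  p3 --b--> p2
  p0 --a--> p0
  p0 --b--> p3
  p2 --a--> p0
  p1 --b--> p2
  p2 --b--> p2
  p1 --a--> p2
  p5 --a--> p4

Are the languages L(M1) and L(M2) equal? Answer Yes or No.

The string bb is accepted by M1 but rejected by M2.
So L(M1) ≠ L(M2).

No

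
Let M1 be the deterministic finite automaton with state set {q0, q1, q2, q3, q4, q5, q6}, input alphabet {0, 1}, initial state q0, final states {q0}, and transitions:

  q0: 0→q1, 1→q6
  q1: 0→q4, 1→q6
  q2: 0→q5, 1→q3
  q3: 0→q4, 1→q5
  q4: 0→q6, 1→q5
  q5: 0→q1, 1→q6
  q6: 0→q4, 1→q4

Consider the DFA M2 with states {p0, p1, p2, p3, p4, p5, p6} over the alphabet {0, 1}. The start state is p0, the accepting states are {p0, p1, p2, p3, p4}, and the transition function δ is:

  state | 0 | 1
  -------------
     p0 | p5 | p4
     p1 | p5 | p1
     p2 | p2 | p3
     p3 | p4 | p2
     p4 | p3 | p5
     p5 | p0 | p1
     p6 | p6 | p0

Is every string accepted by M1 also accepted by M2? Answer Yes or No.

Yes

Exploring the product automaton M1 × M2 from the start pair (q0, p0), following both machines on each input symbol, reaches 23 state pairs: (q0, p0), (q1, p5), (q6, p4), (q4, p0), (q6, p1), (q4, p3), (q4, p5), (q6, p5), (q5, p4), (q4, p1), (q5, p2), (q6, p0), (q5, p1), (q1, p3), (q1, p2), (q6, p3), (q4, p4), (q6, p2), (q4, p2), (q5, p5), (q5, p3), (q1, p0), (q1, p4).
M1 accepts in {q0} and M2 accepts in {p0, p1, p2, p3, p4}. The reachable pairs whose M1-component is accepting are (q0, p0); in each of them the M2-component is accepting too, so the product for L(M1) \ L(M2) (M1-component accepting, M2-component rejecting) has no reachable accepting pair and the difference is empty.
Hence every string in L(M1) is also in L(M2).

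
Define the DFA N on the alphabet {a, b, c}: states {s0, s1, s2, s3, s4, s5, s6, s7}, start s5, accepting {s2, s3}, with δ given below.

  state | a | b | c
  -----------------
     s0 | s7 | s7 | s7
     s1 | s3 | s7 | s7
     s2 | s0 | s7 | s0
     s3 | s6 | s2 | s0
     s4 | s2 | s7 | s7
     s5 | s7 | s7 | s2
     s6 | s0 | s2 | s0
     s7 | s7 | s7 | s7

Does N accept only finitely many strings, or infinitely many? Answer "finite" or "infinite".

finite

The useful states (reachable from s5 and able to reach an accepting state) are {s2, s5}.
Restricted to these states the transition graph has no cycle, so every accepting path has bounded length and L is finite.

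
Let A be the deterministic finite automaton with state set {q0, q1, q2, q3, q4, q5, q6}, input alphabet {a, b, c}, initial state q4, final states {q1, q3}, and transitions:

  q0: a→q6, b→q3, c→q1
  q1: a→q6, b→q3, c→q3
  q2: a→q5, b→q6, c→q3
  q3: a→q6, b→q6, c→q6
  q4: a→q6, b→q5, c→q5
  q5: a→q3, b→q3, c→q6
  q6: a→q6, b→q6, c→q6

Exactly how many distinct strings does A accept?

4

The useful subgraph on states {q3, q4, q5} is acyclic, so L(A) is finite; the longest accepting path visits 3 useful states, giving maximum string length 2.
Counting accepting paths from q4 by length: 4 of length 2. Total 4.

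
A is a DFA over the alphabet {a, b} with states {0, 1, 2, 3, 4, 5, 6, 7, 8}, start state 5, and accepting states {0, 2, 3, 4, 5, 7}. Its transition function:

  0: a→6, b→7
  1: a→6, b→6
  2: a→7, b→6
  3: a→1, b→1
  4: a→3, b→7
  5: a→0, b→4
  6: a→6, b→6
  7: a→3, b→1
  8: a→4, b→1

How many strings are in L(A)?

The useful subgraph on states {0, 3, 4, 5, 7} is acyclic, so L(A) is finite; the longest accepting path visits 4 useful states, giving maximum string length 3.
Counting accepting paths from 5 by length: 1 of length 0, 2 of length 1, 3 of length 2, 2 of length 3. Total 8.

8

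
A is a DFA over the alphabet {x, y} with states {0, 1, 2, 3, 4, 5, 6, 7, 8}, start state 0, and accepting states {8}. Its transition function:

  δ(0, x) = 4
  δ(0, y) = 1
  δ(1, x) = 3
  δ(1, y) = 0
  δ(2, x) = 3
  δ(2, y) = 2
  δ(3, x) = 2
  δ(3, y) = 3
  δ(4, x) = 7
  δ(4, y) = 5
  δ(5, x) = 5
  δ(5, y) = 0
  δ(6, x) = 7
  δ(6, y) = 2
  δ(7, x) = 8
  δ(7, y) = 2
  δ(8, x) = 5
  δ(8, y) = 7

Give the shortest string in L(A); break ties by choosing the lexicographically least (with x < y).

xxx

A breadth-first search from 0 reaches an accepting state first via the path 0 → 4 → 7 → 8 on input xxx.
No string of length < 3 is accepted (BFS exhausts all shorter strings without reaching an accepting state), and xxx is the lexicographically least accepting string of length 3.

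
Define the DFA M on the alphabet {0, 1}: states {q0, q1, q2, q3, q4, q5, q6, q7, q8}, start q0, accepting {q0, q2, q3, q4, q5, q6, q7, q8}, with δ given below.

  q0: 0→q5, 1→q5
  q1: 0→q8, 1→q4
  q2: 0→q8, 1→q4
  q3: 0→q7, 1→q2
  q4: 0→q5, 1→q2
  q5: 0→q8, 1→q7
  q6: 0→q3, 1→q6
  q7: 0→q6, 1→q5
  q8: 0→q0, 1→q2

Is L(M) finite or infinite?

infinite

State q0 is reachable from the start and can reach an accepting state, and it lies on the cycle q0 → q5 → q8 → q0.
Traversing that cycle any number of times yields accepted strings of unbounded length, so the language is infinite.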